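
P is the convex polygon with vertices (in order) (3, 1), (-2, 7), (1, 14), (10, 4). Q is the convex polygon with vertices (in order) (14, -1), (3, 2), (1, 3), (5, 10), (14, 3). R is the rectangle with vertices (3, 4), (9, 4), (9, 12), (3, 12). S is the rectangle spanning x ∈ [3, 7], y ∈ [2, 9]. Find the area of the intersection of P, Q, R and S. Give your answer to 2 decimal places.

16.96

The intersection is the polygon with vertices (7,7.333), (7,4), (3,4), (3,6.5), (4.429,9), (5.5,9).
By the shoelace formula its area is 16.96.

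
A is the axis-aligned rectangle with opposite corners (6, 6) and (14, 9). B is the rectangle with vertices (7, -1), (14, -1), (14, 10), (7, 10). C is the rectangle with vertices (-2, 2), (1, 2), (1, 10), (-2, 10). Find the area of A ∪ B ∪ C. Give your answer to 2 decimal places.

By inclusion–exclusion:
Individual areas: |A| = 24, |B| = 77, |C| = 24.
|A∩B|: x∈[7,14], y∈[6,9] → 7·3 = 21.
|A∩C| = 0 (no overlap).
|B∩C| = 0 (no overlap).
|A∩B∩C| = 0.
|A ∪ B ∪ C| = 125 − 21 + 0 = 104.00.

104.00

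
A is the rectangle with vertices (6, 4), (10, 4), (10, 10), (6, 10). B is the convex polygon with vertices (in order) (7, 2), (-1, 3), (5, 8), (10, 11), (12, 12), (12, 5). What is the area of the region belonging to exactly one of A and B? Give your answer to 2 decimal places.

|A| = 24, |B| = 66, |A∩B| = 22.3667.
|A △ B| = |A| + |B| − 2·|A∩B| = 24 + 66 − 44.7333 = 45.27.

45.27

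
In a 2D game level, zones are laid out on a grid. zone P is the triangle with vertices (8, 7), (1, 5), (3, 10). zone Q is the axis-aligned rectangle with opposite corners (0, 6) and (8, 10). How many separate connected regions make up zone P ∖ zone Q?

1

zone P ∖ zone Q is a single connected region.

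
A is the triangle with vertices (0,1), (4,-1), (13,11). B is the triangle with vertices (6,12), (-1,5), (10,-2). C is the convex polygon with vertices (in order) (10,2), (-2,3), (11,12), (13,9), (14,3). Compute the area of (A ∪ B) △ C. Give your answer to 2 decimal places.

|A ∪ B| = 80.9037.
|(A ∪ B) ∩ C| = 40.8348.
|(A ∪ B) △ C| = 80.9037 + 84.5 − 81.6696 = 83.73.

83.73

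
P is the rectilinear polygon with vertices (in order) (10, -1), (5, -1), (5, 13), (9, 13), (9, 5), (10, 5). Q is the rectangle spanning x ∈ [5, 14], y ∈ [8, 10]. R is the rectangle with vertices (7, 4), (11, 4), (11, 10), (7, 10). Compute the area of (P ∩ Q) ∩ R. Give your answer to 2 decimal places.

4.00

The region (P ∩ Q) ∩ R is the polygon with vertices (9,10), (9,8), (7,8), (7,10).
By the shoelace formula its area is 4.00.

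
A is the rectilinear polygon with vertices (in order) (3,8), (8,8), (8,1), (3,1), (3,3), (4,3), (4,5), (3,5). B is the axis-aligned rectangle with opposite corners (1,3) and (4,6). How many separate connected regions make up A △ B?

1

A △ B is a single connected region.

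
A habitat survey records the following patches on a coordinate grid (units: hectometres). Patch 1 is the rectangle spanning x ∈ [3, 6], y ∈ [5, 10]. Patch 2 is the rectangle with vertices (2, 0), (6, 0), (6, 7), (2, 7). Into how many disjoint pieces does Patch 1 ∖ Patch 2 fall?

Patch 1 ∖ Patch 2 is a single connected region.

1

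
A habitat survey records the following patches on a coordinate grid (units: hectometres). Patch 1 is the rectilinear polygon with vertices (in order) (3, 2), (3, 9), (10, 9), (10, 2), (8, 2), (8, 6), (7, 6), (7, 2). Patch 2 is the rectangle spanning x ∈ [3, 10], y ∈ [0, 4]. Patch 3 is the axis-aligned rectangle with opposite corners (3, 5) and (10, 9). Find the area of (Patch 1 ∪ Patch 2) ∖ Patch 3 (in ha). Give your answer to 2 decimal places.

34.00

|Patch 1 ∪ Patch 2| = 61.
|(Patch 1 ∪ Patch 2) ∩ Patch 3| = 27.
|(Patch 1 ∪ Patch 2) ∖ Patch 3| = 61 − 27 = 34.00.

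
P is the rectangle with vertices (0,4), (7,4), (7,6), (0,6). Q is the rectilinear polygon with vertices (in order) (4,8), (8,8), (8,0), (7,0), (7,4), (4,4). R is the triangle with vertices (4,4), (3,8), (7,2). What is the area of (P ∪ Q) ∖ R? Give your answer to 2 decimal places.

|P ∪ Q| = 28.
|(P ∪ Q) ∩ R| = 2.5833.
|(P ∪ Q) ∖ R| = 28 − 2.5833 = 25.42.

25.42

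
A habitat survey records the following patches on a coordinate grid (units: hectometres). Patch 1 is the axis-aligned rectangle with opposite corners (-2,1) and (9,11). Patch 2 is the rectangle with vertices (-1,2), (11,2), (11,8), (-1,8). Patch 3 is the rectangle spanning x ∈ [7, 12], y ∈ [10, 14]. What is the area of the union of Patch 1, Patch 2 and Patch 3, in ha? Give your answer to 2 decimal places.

By inclusion–exclusion:
Individual areas: |Patch 1| = 110, |Patch 2| = 72, |Patch 3| = 20.
|Patch 1∩Patch 2|: x∈[-1,9], y∈[2,8] → 10·6 = 60.
|Patch 1∩Patch 3|: x∈[7,9], y∈[10,11] → 2·1 = 2.
|Patch 2∩Patch 3| = 0 (no overlap).
|Patch 1∩Patch 2∩Patch 3| = 0.
|Patch 1 ∪ Patch 2 ∪ Patch 3| = 202 − 62 + 0 = 140.00.

140.00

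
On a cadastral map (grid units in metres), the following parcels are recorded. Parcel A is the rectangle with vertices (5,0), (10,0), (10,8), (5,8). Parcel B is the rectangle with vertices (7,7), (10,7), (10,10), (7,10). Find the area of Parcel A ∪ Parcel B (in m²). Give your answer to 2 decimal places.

46.00

By inclusion–exclusion:
Individual areas: |Parcel A| = 40, |Parcel B| = 9.
|Parcel A∩Parcel B|: x∈[7,10], y∈[7,8] → 3·1 = 3.
|Parcel A ∪ Parcel B| = 49 − 3 = 46.00.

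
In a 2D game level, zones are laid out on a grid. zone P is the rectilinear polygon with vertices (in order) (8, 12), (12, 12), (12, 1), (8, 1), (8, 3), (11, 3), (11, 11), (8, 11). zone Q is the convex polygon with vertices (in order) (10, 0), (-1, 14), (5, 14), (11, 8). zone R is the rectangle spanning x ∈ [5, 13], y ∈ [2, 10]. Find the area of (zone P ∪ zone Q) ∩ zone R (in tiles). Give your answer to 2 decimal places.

|zone P ∪ zone Q| = 85.4383.
|(zone P ∪ zone Q) ∩ zone R| = 45.07.

45.07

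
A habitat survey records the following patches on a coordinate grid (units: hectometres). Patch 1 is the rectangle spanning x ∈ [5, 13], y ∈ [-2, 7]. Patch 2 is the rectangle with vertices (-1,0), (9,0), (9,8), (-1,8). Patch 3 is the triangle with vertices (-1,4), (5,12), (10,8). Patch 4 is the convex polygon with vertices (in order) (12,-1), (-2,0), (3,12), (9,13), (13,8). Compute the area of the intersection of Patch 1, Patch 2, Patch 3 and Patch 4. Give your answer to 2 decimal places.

0.92

The intersection is the polygon with vertices (5,6.182), (5,7), (7.25,7).
By the shoelace formula its area is 0.92.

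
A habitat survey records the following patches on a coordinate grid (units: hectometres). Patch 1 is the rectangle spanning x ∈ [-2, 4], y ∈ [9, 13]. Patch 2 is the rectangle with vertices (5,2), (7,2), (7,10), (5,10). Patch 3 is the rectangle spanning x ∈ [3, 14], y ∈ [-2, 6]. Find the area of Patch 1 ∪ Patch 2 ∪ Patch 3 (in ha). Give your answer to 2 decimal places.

120.00

By inclusion–exclusion:
Individual areas: |Patch 1| = 24, |Patch 2| = 16, |Patch 3| = 88.
|Patch 1∩Patch 2| = 0 (no overlap).
|Patch 1∩Patch 3| = 0 (no overlap).
|Patch 2∩Patch 3|: x∈[5,7], y∈[2,6] → 2·4 = 8.
|Patch 1∩Patch 2∩Patch 3| = 0.
|Patch 1 ∪ Patch 2 ∪ Patch 3| = 128 − 8 + 0 = 120.00.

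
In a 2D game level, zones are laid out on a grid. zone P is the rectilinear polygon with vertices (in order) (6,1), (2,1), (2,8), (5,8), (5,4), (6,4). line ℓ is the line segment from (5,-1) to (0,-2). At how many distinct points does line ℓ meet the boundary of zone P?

The segment lies entirely outside zone P and never meets its boundary.

0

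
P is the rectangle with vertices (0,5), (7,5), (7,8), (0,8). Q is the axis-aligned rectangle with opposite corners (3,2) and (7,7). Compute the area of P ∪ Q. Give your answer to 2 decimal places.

33.00

By inclusion–exclusion:
Individual areas: |P| = 21, |Q| = 20.
|P∩Q|: x∈[3,7], y∈[5,7] → 4·2 = 8.
|P ∪ Q| = 41 − 8 = 33.00.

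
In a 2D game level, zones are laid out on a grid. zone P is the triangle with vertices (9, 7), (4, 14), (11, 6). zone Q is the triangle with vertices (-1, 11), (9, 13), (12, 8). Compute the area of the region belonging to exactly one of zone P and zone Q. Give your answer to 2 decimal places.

|zone P| = 4.5, |zone Q| = 28, |zone P∩zone Q| = 1.8409.
|zone P △ zone Q| = |zone P| + |zone Q| − 2·|zone P∩zone Q| = 4.5 + 28 − 3.6817 = 28.82.

28.82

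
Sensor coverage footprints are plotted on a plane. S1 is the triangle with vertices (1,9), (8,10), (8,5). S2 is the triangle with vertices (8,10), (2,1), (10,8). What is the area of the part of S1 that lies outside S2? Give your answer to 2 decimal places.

12.01

|S1| = 17.5, |S1∩S2| = 5.4944.
|S1 ∖ S2| = |S1| − |S1∩S2| = 17.5 − 5.4944 = 12.01.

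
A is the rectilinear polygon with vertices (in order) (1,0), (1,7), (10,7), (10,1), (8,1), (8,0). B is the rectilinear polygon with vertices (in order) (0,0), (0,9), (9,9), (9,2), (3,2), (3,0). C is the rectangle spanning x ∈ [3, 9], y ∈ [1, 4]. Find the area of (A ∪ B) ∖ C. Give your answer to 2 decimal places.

68.00

|A ∪ B| = 86.
|(A ∪ B) ∩ C| = 18.
|(A ∪ B) ∖ C| = 86 − 18 = 68.00.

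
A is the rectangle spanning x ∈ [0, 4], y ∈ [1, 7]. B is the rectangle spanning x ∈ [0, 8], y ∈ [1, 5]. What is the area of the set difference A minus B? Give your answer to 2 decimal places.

8.00

|A∩B|: x∈[0,4], y∈[1,5] → 4·4 = 16.
|A| = 24.
|A ∖ B| = |A| − |A∩B| = 24 − 16 = 8.00.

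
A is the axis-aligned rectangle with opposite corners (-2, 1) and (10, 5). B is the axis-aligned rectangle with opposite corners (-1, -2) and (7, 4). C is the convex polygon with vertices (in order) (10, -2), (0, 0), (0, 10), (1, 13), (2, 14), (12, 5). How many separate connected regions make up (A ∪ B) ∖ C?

(A ∪ B) ∖ C is a single connected region.

1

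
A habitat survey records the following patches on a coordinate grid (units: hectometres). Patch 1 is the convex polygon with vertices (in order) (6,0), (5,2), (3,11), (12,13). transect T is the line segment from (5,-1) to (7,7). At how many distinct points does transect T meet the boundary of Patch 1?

1

The segment meets the boundary at (5.5,1).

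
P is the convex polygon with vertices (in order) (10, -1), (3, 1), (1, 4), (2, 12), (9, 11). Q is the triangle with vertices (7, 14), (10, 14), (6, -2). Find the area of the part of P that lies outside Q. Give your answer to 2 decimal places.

72.81

|P| = 88.5, |P∩Q| = 15.694.
|P ∖ Q| = |P| − |P∩Q| = 88.5 − 15.694 = 72.81.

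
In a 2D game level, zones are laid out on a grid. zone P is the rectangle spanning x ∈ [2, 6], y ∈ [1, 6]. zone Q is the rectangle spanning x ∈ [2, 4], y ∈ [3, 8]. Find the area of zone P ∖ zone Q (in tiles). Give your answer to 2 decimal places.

14.00

|zone P∩zone Q|: x∈[2,4], y∈[3,6] → 2·3 = 6.
|zone P| = 20.
|zone P ∖ zone Q| = |zone P| − |zone P∩zone Q| = 20 − 6 = 14.00.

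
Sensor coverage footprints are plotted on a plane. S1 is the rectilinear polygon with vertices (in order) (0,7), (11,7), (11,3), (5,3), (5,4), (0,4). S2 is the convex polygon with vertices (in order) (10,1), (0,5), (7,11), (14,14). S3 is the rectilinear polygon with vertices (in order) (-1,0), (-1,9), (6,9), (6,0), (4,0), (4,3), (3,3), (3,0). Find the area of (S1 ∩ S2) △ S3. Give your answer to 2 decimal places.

|S1 ∩ S2| = 35.1763.
|(S1 ∩ S2) ∩ S3| = 15.4167.
|(S1 ∩ S2) △ S3| = 35.1763 + 60 − 30.8333 = 64.34.

64.34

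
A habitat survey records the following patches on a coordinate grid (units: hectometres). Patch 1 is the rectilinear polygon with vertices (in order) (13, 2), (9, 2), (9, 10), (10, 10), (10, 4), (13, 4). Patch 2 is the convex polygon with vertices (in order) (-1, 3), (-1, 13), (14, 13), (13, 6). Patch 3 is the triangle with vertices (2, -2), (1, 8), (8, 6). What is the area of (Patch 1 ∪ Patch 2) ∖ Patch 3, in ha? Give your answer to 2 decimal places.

113.54

|Patch 1 ∪ Patch 2| = 131.75.
|(Patch 1 ∪ Patch 2) ∩ Patch 3| = 18.2141.
|(Patch 1 ∪ Patch 2) ∖ Patch 3| = 131.75 − 18.2141 = 113.54.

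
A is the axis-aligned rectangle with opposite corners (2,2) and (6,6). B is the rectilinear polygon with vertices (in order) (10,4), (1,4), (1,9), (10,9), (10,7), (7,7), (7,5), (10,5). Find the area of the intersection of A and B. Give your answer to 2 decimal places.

The intersection is the polygon with vertices (2,6), (6,6), (6,4), (2,4).
By the shoelace formula its area is 8.00.

8.00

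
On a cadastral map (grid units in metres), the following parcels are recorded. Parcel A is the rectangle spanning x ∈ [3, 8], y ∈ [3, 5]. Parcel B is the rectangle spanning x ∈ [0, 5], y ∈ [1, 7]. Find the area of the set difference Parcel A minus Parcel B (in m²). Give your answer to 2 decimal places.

6.00

|Parcel A∩Parcel B|: x∈[3,5], y∈[3,5] → 2·2 = 4.
|Parcel A| = 10.
|Parcel A ∖ Parcel B| = |Parcel A| − |Parcel A∩Parcel B| = 10 − 4 = 6.00.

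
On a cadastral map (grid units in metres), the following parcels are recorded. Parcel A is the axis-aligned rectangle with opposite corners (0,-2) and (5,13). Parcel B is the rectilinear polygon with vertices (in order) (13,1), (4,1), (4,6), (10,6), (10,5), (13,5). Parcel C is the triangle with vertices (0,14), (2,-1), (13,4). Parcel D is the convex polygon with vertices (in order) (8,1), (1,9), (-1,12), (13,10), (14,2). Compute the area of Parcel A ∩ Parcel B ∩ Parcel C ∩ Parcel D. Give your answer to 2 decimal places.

The intersection is the polygon with vertices (4,6), (5,6), (5,4.429), (4,5.571).
By the shoelace formula its area is 1.00.

1.00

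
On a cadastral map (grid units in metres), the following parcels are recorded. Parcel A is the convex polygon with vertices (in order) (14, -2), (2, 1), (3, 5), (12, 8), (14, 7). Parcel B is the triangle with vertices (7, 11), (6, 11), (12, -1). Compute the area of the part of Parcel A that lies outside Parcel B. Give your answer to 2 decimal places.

|Parcel A| = 82.5, |Parcel A∩Parcel B| = 2.5401.
|Parcel A ∖ Parcel B| = |Parcel A| − |Parcel A∩Parcel B| = 82.5 − 2.5401 = 79.96.

79.96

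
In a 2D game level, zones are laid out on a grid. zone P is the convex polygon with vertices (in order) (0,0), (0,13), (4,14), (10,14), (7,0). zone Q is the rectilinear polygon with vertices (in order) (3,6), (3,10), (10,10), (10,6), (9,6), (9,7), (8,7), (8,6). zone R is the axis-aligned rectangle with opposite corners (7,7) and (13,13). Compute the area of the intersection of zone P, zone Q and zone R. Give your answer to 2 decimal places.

The intersection is the polygon with vertices (8,7), (7,7), (7,10), (9.143,10), (8.5,7).
By the shoelace formula its area is 5.46.

5.46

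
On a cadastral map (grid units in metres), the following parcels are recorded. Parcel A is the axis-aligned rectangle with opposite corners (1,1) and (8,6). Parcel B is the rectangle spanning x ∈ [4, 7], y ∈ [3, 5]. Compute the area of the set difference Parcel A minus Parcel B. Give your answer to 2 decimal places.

|Parcel A∩Parcel B|: x∈[4,7], y∈[3,5] → 3·2 = 6.
|Parcel A| = 35.
|Parcel A ∖ Parcel B| = |Parcel A| − |Parcel A∩Parcel B| = 35 − 6 = 29.00.

29.00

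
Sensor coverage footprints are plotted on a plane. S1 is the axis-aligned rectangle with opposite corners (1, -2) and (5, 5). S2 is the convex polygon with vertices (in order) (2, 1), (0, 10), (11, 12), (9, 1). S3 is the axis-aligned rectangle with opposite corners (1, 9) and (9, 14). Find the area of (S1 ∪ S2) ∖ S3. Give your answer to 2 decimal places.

|S1 ∪ S2| = 104.2222.
|(S1 ∪ S2) ∩ S3| = 15.2727.
|(S1 ∪ S2) ∖ S3| = 104.2222 − 15.2727 = 88.95.

88.95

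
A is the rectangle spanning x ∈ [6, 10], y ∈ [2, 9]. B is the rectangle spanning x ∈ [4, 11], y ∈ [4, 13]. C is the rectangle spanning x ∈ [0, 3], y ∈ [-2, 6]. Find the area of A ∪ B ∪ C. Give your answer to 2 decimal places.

By inclusion–exclusion:
Individual areas: |A| = 28, |B| = 63, |C| = 24.
|A∩B|: x∈[6,10], y∈[4,9] → 4·5 = 20.
|A∩C| = 0 (no overlap).
|B∩C| = 0 (no overlap).
|A∩B∩C| = 0.
|A ∪ B ∪ C| = 115 − 20 + 0 = 95.00.

95.00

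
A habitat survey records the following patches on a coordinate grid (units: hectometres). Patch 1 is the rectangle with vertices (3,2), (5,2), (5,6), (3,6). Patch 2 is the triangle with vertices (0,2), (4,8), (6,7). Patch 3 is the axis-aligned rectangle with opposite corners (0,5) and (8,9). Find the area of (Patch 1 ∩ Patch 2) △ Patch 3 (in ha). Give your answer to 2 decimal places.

30.95

|Patch 1 ∩ Patch 2| = 1.35.
|(Patch 1 ∩ Patch 2) ∩ Patch 3| = 1.2.
|(Patch 1 ∩ Patch 2) △ Patch 3| = 1.35 + 32 − 2.4 = 30.95.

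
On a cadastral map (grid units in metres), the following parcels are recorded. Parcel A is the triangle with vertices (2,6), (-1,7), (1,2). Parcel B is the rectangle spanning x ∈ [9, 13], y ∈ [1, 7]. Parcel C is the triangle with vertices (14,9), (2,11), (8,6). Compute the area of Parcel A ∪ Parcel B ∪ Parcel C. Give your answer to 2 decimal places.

54.25

By inclusion–exclusion:
Individual areas: |Parcel A| = 6.5, |Parcel B| = 24, |Parcel C| = 24.
|Parcel A∩Parcel B| = 0.
|Parcel A∩Parcel C| = 0.
|Parcel B∩Parcel C| = 0.25.
|Parcel A∩Parcel B∩Parcel C| = 0.
|Parcel A ∪ Parcel B ∪ Parcel C| = 54.5 − 0.25 + 0 = 54.25.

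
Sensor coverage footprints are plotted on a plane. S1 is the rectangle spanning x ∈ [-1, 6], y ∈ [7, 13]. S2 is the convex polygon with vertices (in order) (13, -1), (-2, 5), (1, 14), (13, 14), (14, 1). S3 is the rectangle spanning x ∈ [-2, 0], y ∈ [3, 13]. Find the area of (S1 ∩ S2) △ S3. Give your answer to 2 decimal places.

52.83

|S1 ∩ S2| = 37.8333.
|(S1 ∩ S2) ∩ S3| = 2.5.
|(S1 ∩ S2) △ S3| = 37.8333 + 20 − 5 = 52.83.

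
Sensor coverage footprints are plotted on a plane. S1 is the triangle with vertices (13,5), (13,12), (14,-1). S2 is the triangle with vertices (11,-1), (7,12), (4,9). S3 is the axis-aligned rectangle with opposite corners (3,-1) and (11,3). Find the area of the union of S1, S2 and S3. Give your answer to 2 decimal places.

By inclusion–exclusion:
Individual areas: |S1| = 3.5, |S2| = 25.5, |S3| = 32.
|S1∩S2| = 0.
|S1∩S3| = 0.
|S2∩S3| = 3.1385.
|S1∩S2∩S3| = 0.
|S1 ∪ S2 ∪ S3| = 61 − 3.1385 + 0 = 57.86.

57.86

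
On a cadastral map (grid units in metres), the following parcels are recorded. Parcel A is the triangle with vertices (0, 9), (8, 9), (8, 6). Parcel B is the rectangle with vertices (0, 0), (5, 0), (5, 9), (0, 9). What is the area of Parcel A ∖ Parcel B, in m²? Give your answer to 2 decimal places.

7.31

|Parcel A| = 12, |Parcel A∩Parcel B| = 4.6875.
|Parcel A ∖ Parcel B| = |Parcel A| − |Parcel A∩Parcel B| = 12 − 4.6875 = 7.31.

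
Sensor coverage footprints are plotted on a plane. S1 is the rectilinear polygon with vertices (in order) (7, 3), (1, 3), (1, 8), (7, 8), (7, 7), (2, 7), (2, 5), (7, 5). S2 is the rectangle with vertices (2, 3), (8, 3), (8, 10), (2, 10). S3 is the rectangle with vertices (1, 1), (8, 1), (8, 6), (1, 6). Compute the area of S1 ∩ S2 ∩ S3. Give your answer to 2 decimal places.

10.00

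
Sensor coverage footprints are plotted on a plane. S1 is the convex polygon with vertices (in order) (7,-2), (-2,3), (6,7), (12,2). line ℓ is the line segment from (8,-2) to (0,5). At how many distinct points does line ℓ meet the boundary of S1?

2

The segment meets the boundary at (0.727,4.364), (7.522,-1.582).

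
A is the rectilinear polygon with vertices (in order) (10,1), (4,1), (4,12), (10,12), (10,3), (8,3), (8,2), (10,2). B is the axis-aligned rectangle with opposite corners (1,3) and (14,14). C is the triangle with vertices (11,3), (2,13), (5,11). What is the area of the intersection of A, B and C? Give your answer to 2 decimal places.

The intersection is the polygon with vertices (10,4.111), (4,10.778), (4,11.667), (5,11), (10,4.333).
By the shoelace formula its area is 5.00.

5.00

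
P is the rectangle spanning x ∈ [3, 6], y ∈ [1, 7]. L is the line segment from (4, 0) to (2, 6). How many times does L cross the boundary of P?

2

The segment meets the boundary at (3,3), (3.667,1).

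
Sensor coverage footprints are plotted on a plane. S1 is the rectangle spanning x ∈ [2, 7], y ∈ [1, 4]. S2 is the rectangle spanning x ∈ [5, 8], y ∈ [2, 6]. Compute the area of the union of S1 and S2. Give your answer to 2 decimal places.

23.00

By inclusion–exclusion:
Individual areas: |S1| = 15, |S2| = 12.
|S1∩S2|: x∈[5,7], y∈[2,4] → 2·2 = 4.
|S1 ∪ S2| = 27 − 4 = 23.00.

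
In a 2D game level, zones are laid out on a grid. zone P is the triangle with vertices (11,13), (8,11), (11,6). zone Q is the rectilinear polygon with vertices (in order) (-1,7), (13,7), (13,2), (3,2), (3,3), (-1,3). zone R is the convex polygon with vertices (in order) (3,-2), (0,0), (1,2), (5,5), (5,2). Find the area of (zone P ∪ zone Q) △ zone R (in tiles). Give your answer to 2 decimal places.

84.87

|zone P ∪ zone Q| = 76.2.
|(zone P ∪ zone Q) ∩ zone R| = 4.6667.
|(zone P ∪ zone Q) △ zone R| = 76.2 + 18 − 9.3333 = 84.87.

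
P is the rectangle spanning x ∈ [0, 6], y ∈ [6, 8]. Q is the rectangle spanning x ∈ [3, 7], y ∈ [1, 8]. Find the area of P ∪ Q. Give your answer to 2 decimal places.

By inclusion–exclusion:
Individual areas: |P| = 12, |Q| = 28.
|P∩Q|: x∈[3,6], y∈[6,8] → 3·2 = 6.
|P ∪ Q| = 40 − 6 = 34.00.

34.00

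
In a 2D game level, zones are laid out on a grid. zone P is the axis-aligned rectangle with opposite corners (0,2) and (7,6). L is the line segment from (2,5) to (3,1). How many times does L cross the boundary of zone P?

The segment meets the boundary at (2.75,2).

1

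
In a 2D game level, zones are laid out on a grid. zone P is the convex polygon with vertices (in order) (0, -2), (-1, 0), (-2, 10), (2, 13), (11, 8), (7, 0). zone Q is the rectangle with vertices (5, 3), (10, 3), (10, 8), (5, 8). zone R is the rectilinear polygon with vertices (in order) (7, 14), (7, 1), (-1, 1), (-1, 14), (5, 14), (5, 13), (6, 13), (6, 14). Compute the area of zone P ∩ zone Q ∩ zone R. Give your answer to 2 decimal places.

The intersection is the polygon with vertices (5,3), (5,8), (7,8), (7,3).
By the shoelace formula its area is 10.00.

10.00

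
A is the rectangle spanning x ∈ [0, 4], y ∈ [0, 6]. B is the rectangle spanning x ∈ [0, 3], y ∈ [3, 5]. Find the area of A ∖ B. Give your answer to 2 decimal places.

|A∩B|: x∈[0,3], y∈[3,5] → 3·2 = 6.
|A| = 24.
|A ∖ B| = |A| − |A∩B| = 24 − 6 = 18.00.

18.00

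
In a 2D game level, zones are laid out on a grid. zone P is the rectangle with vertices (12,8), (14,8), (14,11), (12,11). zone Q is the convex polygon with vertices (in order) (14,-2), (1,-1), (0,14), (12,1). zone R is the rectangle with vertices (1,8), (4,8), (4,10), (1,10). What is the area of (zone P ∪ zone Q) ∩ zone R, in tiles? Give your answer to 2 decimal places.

5.95

The region (zone P ∪ zone Q) ∩ zone R is the polygon with vertices (4,9.667), (4,8), (1,8), (1,10), (3.692,10).
By the shoelace formula its area is 5.95.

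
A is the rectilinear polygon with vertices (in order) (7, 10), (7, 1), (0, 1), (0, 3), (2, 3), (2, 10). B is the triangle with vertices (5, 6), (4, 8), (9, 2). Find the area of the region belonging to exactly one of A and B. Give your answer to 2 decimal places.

47.80

|A| = 49, |B| = 2, |A∩B| = 1.6.
|A △ B| = |A| + |B| − 2·|A∩B| = 49 + 2 − 3.2 = 47.80.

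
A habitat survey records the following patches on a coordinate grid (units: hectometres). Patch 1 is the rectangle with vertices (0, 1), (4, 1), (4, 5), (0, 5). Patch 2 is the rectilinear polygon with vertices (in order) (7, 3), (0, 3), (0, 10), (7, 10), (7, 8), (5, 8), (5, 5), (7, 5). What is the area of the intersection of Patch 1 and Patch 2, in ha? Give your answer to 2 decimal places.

The intersection is the polygon with vertices (4,5), (4,3), (0,3), (0,5).
By the shoelace formula its area is 8.00.

8.00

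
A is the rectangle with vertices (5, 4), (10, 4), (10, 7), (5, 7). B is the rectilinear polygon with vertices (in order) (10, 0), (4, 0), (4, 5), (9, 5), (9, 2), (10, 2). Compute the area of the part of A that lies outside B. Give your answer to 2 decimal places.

11.00

|A| = 15, |A∩B| = 4.
|A ∖ B| = |A| − |A∩B| = 15 − 4 = 11.00.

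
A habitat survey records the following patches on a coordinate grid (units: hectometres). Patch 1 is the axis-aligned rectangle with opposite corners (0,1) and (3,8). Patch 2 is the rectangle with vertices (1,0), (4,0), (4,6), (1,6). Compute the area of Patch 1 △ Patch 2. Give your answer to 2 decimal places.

|Patch 1∩Patch 2|: x∈[1,3], y∈[1,6] → 2·5 = 10.
|Patch 1 △ Patch 2| = |Patch 1| + |Patch 2| − 2·|Patch 1∩Patch 2| = 21 + 18 − 20 = 19.00.

19.00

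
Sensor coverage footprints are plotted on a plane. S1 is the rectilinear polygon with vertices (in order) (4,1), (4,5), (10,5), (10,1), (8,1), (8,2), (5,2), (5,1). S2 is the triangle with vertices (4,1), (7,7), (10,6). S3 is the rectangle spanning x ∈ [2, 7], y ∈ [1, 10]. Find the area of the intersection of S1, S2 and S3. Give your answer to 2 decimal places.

The intersection is the polygon with vertices (5.2,2), (5,2), (5,1.833), (4,1), (6,5), (7,5), (7,3.5).
By the shoelace formula its area is 4.23.

4.23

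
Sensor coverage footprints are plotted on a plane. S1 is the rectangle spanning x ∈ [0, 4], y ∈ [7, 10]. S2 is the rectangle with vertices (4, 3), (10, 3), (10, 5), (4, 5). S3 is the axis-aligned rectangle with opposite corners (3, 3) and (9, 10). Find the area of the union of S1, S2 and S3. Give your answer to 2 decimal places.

53.00

By inclusion–exclusion:
Individual areas: |S1| = 12, |S2| = 12, |S3| = 42.
|S1∩S2| = 0 (no overlap).
|S1∩S3|: x∈[3,4], y∈[7,10] → 1·3 = 3.
|S2∩S3|: x∈[4,9], y∈[3,5] → 5·2 = 10.
|S1∩S2∩S3| = 0.
|S1 ∪ S2 ∪ S3| = 66 − 13 + 0 = 53.00.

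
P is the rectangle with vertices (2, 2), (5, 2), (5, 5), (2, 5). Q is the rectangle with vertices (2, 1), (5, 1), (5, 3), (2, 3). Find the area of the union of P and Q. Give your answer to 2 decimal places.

12.00

By inclusion–exclusion:
Individual areas: |P| = 9, |Q| = 6.
|P∩Q|: x∈[2,5], y∈[2,3] → 3·1 = 3.
|P ∪ Q| = 15 − 3 = 12.00.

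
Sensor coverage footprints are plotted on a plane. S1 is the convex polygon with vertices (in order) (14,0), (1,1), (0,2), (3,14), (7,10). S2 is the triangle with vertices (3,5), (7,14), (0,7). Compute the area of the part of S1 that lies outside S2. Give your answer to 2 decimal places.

84.53

|S1| = 99, |S1∩S2| = 14.4734.
|S1 ∖ S2| = |S1| − |S1∩S2| = 99 − 14.4734 = 84.53.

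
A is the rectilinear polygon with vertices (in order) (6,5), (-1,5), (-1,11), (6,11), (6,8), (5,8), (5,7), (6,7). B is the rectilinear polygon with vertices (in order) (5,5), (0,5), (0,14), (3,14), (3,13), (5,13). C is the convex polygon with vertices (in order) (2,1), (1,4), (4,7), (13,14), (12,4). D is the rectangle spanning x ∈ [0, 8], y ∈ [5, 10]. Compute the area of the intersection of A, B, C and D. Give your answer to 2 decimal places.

4.39

The intersection is the polygon with vertices (5,5), (2,5), (4,7), (5,7.778), (5,7).
By the shoelace formula its area is 4.39.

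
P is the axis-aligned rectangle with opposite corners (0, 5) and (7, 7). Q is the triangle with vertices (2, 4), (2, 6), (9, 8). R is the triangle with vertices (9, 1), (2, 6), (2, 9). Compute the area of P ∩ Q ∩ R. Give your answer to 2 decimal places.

The intersection is the polygon with vertices (3.75,5), (3.4,5), (2,6), (4.1,6.6), (4.917,5.667).
By the shoelace formula its area is 2.57.

2.57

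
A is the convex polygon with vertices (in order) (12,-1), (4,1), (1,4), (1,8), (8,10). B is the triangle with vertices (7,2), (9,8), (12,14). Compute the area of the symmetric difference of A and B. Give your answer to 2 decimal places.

|A| = 73.5, |B| = 3, |A∩B| = 1.1707.
|A △ B| = |A| + |B| − 2·|A∩B| = 73.5 + 3 − 2.3415 = 74.16.

74.16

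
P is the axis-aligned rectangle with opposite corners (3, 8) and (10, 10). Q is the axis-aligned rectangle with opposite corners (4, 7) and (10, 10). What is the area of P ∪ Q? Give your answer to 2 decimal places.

20.00

By inclusion–exclusion:
Individual areas: |P| = 14, |Q| = 18.
|P∩Q|: x∈[4,10], y∈[8,10] → 6·2 = 12.
|P ∪ Q| = 32 − 12 = 20.00.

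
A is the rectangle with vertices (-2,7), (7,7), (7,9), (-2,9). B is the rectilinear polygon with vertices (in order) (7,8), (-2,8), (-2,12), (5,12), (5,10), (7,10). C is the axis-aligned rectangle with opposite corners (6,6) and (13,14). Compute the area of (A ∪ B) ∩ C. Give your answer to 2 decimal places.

The region (A ∪ B) ∩ C is the polygon with vertices (6,7), (6,10), (7,10), (7,9), (7,8), (7,7).
By the shoelace formula its area is 3.00.

3.00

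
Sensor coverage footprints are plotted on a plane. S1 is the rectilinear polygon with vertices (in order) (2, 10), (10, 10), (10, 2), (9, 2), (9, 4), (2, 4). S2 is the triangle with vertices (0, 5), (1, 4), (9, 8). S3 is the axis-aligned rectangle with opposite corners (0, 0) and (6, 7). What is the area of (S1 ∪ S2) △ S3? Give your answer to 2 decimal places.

66.08

|S1 ∪ S2| = 51.9167.
|(S1 ∪ S2) ∩ S3| = 13.9167.
|(S1 ∪ S2) △ S3| = 51.9167 + 42 − 27.8333 = 66.08.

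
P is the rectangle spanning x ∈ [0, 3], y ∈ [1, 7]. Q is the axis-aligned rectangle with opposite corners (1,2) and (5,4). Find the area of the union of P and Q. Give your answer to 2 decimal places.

22.00

By inclusion–exclusion:
Individual areas: |P| = 18, |Q| = 8.
|P∩Q|: x∈[1,3], y∈[2,4] → 2·2 = 4.
|P ∪ Q| = 26 − 4 = 22.00.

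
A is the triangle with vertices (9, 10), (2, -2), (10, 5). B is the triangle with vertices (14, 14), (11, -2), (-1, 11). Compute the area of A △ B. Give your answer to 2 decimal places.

106.56

|A| = 23.5, |B| = 115.5, |A∩B| = 16.2186.
|A △ B| = |A| + |B| − 2·|A∩B| = 23.5 + 115.5 − 32.4372 = 106.56.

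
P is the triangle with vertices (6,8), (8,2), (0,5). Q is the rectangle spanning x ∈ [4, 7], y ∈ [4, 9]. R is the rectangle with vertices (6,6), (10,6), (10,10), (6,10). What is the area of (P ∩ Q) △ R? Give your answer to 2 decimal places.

|P ∩ Q| = 9.5.
|(P ∩ Q) ∩ R| = 0.6667.
|(P ∩ Q) △ R| = 9.5 + 16 − 1.3333 = 24.17.

24.17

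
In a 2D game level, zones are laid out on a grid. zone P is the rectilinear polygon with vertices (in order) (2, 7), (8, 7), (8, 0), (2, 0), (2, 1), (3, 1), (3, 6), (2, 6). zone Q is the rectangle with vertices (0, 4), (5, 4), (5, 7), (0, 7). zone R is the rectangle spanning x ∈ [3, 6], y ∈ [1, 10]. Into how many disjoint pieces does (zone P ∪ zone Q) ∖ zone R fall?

2

(zone P ∪ zone Q) ∖ zone R splits into 2 disjoint pieces (area 18, area 9).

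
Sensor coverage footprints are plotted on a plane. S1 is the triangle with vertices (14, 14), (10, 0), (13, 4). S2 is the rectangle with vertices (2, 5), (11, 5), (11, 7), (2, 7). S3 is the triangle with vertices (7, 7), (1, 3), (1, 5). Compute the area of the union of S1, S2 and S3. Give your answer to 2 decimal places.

By inclusion–exclusion:
Individual areas: |S1| = 13, |S2| = 18, |S3| = 6.
|S1∩S2| = 0.
|S1∩S3| = 0.
|S2∩S3| = 2.8333.
|S1∩S2∩S3| = 0.
|S1 ∪ S2 ∪ S3| = 37 − 2.8333 + 0 = 34.17.

34.17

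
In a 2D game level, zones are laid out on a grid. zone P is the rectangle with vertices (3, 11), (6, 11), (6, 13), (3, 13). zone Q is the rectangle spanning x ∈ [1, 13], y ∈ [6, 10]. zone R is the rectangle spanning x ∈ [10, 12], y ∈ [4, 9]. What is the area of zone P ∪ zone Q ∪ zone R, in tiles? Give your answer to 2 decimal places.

By inclusion–exclusion:
Individual areas: |zone P| = 6, |zone Q| = 48, |zone R| = 10.
|zone P∩zone Q| = 0 (no overlap).
|zone P∩zone R| = 0 (no overlap).
|zone Q∩zone R|: x∈[10,12], y∈[6,9] → 2·3 = 6.
|zone P∩zone Q∩zone R| = 0.
|zone P ∪ zone Q ∪ zone R| = 64 − 6 + 0 = 58.00.

58.00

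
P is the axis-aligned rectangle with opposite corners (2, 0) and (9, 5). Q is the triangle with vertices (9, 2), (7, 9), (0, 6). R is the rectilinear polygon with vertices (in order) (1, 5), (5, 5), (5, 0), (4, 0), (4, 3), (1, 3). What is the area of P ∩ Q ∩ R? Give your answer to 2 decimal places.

1.68

The intersection is the polygon with vertices (2.25,5), (5,5), (5,3.778).
By the shoelace formula its area is 1.68.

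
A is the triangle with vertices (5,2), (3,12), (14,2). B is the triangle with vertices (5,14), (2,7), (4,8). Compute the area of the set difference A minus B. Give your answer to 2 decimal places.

42.97

|A| = 45, |A∩B| = 2.0342.
|A ∖ B| = |A| − |A∩B| = 45 − 2.0342 = 42.97.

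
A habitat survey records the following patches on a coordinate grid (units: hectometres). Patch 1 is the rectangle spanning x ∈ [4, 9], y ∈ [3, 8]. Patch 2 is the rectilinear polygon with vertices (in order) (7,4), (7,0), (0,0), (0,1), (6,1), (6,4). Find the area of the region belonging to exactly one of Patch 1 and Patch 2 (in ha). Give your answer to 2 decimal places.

|Patch 1| = 25, |Patch 2| = 10, |Patch 1∩Patch 2| = 1.
|Patch 1 △ Patch 2| = |Patch 1| + |Patch 2| − 2·|Patch 1∩Patch 2| = 25 + 10 − 2 = 33.00.

33.00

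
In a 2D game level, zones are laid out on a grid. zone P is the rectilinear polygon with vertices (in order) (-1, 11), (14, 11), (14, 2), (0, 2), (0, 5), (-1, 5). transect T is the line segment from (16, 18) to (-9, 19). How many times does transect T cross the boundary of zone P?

The segment lies entirely outside zone P and never meets its boundary.

0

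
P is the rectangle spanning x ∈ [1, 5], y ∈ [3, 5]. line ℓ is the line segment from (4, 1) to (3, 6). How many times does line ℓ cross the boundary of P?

2

The segment meets the boundary at (3.2,5), (3.6,3).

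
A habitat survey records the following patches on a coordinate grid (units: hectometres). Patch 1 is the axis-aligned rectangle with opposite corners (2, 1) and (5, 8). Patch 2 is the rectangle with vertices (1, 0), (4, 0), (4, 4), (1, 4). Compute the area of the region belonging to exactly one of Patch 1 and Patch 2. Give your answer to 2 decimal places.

|Patch 1∩Patch 2|: x∈[2,4], y∈[1,4] → 2·3 = 6.
|Patch 1 △ Patch 2| = |Patch 1| + |Patch 2| − 2·|Patch 1∩Patch 2| = 21 + 12 − 12 = 21.00.

21.00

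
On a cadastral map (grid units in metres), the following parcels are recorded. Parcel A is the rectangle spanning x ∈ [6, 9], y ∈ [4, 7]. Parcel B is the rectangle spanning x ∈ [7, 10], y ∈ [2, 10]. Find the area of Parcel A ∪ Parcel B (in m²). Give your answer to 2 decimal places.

By inclusion–exclusion:
Individual areas: |Parcel A| = 9, |Parcel B| = 24.
|Parcel A∩Parcel B|: x∈[7,9], y∈[4,7] → 2·3 = 6.
|Parcel A ∪ Parcel B| = 33 − 6 = 27.00.

27.00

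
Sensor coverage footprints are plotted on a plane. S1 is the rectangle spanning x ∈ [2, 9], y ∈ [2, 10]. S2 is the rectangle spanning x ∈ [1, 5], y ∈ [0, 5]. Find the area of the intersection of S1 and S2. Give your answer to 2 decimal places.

|S1∩S2|: x∈[2,5], y∈[2,5] → 3·3 = 9.

9.00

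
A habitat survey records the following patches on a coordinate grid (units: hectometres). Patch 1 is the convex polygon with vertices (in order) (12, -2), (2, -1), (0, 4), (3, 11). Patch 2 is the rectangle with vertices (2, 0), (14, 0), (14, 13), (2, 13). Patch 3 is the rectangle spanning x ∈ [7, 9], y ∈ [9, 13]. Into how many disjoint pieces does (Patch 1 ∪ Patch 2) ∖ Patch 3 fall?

1

(Patch 1 ∪ Patch 2) ∖ Patch 3 is a single connected region.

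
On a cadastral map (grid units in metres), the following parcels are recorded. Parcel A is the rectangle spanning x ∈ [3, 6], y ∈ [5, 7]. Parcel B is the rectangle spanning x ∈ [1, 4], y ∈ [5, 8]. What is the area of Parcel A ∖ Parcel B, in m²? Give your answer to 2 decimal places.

4.00

|Parcel A∩Parcel B|: x∈[3,4], y∈[5,7] → 1·2 = 2.
|Parcel A| = 6.
|Parcel A ∖ Parcel B| = |Parcel A| − |Parcel A∩Parcel B| = 6 − 2 = 4.00.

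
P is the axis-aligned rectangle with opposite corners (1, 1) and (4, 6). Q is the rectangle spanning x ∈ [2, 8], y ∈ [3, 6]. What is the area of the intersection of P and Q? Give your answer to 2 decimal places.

6.00

|P∩Q|: x∈[2,4], y∈[3,6] → 2·3 = 6.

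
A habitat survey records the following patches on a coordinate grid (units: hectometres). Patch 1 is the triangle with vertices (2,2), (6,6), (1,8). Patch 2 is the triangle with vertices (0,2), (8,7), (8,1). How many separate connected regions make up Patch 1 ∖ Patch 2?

Patch 1 ∖ Patch 2 is a single connected region.

1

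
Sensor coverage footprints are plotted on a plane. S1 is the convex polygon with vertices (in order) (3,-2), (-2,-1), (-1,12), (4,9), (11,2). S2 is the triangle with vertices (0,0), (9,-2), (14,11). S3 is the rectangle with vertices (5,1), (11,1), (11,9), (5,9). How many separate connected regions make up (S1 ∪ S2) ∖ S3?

(S1 ∪ S2) ∖ S3 splits into 2 disjoint pieces (area 88.9615, area 8.1643).

2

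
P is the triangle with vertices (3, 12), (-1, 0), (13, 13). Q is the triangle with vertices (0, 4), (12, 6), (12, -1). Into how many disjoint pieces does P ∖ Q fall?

2

P ∖ Q splits into 2 disjoint pieces (area 50.9499, area 4.3957).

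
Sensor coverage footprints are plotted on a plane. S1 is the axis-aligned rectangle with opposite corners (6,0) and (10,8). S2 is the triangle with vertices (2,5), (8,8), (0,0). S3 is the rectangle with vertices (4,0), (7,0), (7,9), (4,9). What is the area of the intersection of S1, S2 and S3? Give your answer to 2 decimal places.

0.75

The intersection is the polygon with vertices (7,7.5), (7,7), (6,6), (6,7).
By the shoelace formula its area is 0.75.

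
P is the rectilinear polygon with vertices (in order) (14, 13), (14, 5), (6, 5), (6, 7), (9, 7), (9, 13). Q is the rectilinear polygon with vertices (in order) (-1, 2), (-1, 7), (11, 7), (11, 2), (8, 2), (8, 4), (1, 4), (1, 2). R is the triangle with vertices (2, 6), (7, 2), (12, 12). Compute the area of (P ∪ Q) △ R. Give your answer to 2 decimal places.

71.07

|P ∪ Q| = 82.
|(P ∪ Q) ∩ R| = 22.9667.
|(P ∪ Q) △ R| = 82 + 35 − 45.9333 = 71.07.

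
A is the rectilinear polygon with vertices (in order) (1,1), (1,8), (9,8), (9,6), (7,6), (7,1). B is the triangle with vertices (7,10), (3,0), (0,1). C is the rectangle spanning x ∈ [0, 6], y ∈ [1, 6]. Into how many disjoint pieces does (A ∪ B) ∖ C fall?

(A ∪ B) ∖ C splits into 2 disjoint pieces (area 21.7556, area 1.7).

2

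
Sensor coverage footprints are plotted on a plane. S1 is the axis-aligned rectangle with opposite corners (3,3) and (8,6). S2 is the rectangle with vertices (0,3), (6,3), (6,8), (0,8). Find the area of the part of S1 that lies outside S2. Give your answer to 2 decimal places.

|S1∩S2|: x∈[3,6], y∈[3,6] → 3·3 = 9.
|S1| = 15.
|S1 ∖ S2| = |S1| − |S1∩S2| = 15 − 9 = 6.00.

6.00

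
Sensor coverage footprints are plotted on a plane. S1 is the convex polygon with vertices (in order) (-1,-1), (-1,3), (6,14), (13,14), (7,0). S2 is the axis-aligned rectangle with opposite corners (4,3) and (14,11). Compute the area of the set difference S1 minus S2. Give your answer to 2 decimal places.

|S1| = 119.5, |S1∩S2| = 47.9935.
|S1 ∖ S2| = |S1| − |S1∩S2| = 119.5 − 47.9935 = 71.51.

71.51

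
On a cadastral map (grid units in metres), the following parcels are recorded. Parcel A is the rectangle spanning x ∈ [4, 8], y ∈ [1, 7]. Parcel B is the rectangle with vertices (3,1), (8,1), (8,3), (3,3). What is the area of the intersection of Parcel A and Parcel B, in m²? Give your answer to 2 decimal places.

|Parcel A∩Parcel B|: x∈[4,8], y∈[1,3] → 4·2 = 8.

8.00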